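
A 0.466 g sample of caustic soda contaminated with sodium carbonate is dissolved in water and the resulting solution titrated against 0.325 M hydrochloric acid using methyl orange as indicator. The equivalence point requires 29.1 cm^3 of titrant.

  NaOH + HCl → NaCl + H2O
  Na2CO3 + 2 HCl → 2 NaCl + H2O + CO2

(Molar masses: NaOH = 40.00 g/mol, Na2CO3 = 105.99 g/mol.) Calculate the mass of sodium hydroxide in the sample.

0.108 g

n(HCl) = 0.0291 × 0.325 = 9.46 × 10^-3 mol
Let x = n(NaOH), y = n(Na2CO3).
Titrant: 1x + 2y = 9.46 × 10^-3;  mass: 40.00x + 105.99y = 0.466
Solving, x = 2.71 × 10^-3 mol, y = 3.37 × 10^-3 mol
mass of NaOH = 2.71 × 10^-3 × 40.00 = 0.108 g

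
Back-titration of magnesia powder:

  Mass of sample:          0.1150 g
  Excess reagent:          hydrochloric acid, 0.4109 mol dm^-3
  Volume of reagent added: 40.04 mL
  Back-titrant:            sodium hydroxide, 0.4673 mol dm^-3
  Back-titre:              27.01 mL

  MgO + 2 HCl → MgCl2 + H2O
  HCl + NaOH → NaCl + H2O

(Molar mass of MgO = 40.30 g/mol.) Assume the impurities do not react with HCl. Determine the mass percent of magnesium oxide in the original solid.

n(HCl) added = 0.04004 × 0.4109 = 0.01645 mol
n(NaOH) used in back-titration = 0.02701 × 0.4673 = 0.01262 mol
n(HCl) left over = 0.01262 mol (1:1 ratio)
n(HCl) consumed by analyte = 0.01645 − 0.01262 = 3.831 × 10^-3 mol
From the 1:2 ratio, n(MgO) = 1/2 × 3.831 × 10^-3 = 1.915 × 10^-3 mol
mass of MgO = 1.915 × 10^-3 × 40.30 = 0.07719 g
% MgO = 0.07719 / 0.1150 × 100 = 67.12 %

67.12 %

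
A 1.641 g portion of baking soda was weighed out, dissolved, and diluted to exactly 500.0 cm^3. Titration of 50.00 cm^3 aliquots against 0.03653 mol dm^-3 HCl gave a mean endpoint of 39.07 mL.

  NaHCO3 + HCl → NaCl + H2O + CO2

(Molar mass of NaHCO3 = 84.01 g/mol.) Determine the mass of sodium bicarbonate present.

n(HCl) per titration = 0.03907 × 0.03653 = 1.427 × 10^-3 mol
n(NaHCO3) in each aliquot = 1.427 × 10^-3 mol (1:1 ratio)
n(NaHCO3) in the whole flask = 1.427 × 10^-3 × 500.0/50.00 = 0.01427 mol
mass of NaHCO3 = 0.01427 × 84.01 = 1.199 g

1.199 g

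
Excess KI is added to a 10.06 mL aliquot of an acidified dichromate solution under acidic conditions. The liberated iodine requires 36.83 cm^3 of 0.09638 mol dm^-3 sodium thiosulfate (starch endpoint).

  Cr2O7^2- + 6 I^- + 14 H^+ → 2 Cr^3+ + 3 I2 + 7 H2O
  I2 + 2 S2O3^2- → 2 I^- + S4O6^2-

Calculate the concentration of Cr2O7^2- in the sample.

n(S2O3^2-) = 0.03683 × 0.09638 = 3.550 × 10^-3 mol
n(I2) = n(S2O3^2-)/2 = 1.775 × 10^-3 mol
From the 1:3 ratio, n(Cr2O7^2-) in the aliquot = 1/3 × 1.775 × 10^-3 = 5.916 × 10^-4 mol
[Cr2O7^2-] = 5.916 × 10^-4 / 0.01006 = 0.05881 mol/L

0.05881 mol/L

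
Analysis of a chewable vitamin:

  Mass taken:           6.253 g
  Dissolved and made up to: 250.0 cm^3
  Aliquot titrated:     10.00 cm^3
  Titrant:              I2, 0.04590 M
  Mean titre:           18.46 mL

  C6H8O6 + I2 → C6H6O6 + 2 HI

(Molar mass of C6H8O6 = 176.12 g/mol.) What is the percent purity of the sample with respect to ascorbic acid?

59.66 %

n(I2) per titration = 0.01846 × 0.04590 = 8.473 × 10^-4 mol
n(C6H8O6) in each aliquot = 8.473 × 10^-4 mol (1:1 ratio)
n(C6H8O6) in the whole flask = 8.473 × 10^-4 × 250.0/10.00 = 0.02118 mol
mass of C6H8O6 = 0.02118 × 176.12 = 3.731 g
% C6H8O6 = 3.731 / 6.253 × 100 = 59.66 %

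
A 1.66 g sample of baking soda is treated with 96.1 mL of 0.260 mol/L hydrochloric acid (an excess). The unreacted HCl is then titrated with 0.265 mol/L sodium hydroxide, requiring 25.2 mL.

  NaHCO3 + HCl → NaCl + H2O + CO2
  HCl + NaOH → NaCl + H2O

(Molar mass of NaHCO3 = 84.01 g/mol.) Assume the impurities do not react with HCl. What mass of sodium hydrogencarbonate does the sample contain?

n(HCl) added = 0.0961 × 0.260 = 0.0250 mol
n(NaOH) used in back-titration = 0.0252 × 0.265 = 6.68 × 10^-3 mol
n(HCl) left over = 6.68 × 10^-3 mol (1:1 ratio)
n(HCl) consumed by analyte = 0.0250 − 6.68 × 10^-3 = 0.0183 mol
n(NaHCO3) = 0.0183 mol (1:1 ratio)
mass of NaHCO3 = 0.0183 × 84.01 = 1.54 g

1.54 g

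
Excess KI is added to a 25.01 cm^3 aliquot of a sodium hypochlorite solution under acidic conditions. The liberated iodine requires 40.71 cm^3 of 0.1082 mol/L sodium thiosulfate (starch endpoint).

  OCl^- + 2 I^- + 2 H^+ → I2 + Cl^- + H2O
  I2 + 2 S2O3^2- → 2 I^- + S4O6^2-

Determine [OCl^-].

0.08806 mol/L

n(S2O3^2-) = 0.04071 × 0.1082 = 4.405 × 10^-3 mol
n(I2) = n(S2O3^2-)/2 = 2.202 × 10^-3 mol
n(OCl^-) in the aliquot = 2.202 × 10^-3 mol (1:1 ratio)
[OCl^-] = 2.202 × 10^-3 / 0.02501 = 0.08806 mol/L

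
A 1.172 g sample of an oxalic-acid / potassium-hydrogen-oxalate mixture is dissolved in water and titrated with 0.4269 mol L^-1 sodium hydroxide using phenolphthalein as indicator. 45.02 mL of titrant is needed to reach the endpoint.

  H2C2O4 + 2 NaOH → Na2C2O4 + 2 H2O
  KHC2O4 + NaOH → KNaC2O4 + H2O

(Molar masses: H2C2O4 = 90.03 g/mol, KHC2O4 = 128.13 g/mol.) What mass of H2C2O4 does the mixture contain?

n(NaOH) = 0.04502 × 0.4269 = 0.01922 mol
Let x = n(H2C2O4), y = n(KHC2O4).
Titrant: 2x + 1y = 0.01922;  mass: 90.03x + 128.13y = 1.172
Solving, x = 7.764 × 10^-3 mol, y = 3.692 × 10^-3 mol
mass of H2C2O4 = 7.764 × 10^-3 × 90.03 = 0.6990 g

0.6990 g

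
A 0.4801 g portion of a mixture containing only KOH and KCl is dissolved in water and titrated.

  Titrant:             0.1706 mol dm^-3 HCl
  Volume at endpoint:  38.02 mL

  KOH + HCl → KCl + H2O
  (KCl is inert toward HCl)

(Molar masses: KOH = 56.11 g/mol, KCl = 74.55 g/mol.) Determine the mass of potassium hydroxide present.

n(HCl) = 0.03802 × 0.1706 = 6.486 × 10^-3 mol
Let x = n(KOH), y = n(KCl).
Titrant: 1x = 6.486 × 10^-3;  mass: 56.11x + 74.55y = 0.4801
Solving, x = 6.486 × 10^-3 mol, y = 1.558 × 10^-3 mol
mass of KOH = 6.486 × 10^-3 × 56.11 = 0.3639 g

0.3639 g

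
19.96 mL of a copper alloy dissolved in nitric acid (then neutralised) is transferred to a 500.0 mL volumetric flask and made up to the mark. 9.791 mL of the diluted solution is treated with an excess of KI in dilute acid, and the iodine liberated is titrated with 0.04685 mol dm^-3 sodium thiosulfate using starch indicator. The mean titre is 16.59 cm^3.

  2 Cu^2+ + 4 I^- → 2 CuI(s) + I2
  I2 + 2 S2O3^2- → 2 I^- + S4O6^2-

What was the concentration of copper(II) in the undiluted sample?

1.989 mol/L

n(S2O3^2-) = 0.01659 × 0.04685 = 7.772 × 10^-4 mol
n(I2) = n(S2O3^2-)/2 = 3.886 × 10^-4 mol
From the 2:1 ratio, n(Cu2+) in the aliquot = 2/1 × 3.886 × 10^-4 = 7.772 × 10^-4 mol
[Cu2+]_dilute = 7.772 × 10^-4 / 0.009791 = 0.07938 mol/L
[Cu2+]_original = 0.07938 × 500.0/19.96 = 1.989 mol/L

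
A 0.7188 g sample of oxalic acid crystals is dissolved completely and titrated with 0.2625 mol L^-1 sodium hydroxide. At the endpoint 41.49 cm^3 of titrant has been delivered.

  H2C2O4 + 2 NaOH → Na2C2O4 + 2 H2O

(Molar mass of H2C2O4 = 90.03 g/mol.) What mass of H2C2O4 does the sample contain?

n(NaOH) = 0.04149 L × 0.2625 mol/L = 0.01089 mol
From the 1:2 ratio, n(H2C2O4) = 1/2 × 0.01089 = 5.446 × 10^-3 mol
mass of H2C2O4 = 5.446 × 10^-3 × 90.03 g/mol = 0.4903 g

0.4903 g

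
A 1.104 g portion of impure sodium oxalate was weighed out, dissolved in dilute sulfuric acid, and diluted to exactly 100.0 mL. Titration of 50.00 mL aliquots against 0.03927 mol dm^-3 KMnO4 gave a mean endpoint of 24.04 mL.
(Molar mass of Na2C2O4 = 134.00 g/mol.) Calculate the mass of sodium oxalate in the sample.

0.6325 g

2 MnO4^- + 5 C2O4^2- + 16 H^+ → 2 Mn^2+ + 10 CO2 + 8 H2O
n(KMnO4) per titration = 0.02404 × 0.03927 = 9.441 × 10^-4 mol
From the 5:2 ratio, n(Na2C2O4) in each aliquot = 5/2 × 9.441 × 10^-4 = 2.360 × 10^-3 mol
n(Na2C2O4) in the whole flask = 2.360 × 10^-3 × 100.0/50.00 = 4.720 × 10^-3 mol
mass of Na2C2O4 = 4.720 × 10^-3 × 134.00 = 0.6325 g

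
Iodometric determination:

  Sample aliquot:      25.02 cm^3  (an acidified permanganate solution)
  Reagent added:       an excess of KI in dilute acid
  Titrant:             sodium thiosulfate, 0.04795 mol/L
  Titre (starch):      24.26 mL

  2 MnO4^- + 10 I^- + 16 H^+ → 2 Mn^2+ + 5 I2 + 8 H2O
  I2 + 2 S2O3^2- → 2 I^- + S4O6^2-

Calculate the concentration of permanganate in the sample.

0.009299 mol/L

n(S2O3^2-) = 0.02426 × 0.04795 = 1.163 × 10^-3 mol
n(I2) = n(S2O3^2-)/2 = 5.816 × 10^-4 mol
From the 2:5 ratio, n(MnO4^-) in the aliquot = 2/5 × 5.816 × 10^-4 = 2.327 × 10^-4 mol
[MnO4^-] = 2.327 × 10^-4 / 0.02502 = 0.009299 mol/L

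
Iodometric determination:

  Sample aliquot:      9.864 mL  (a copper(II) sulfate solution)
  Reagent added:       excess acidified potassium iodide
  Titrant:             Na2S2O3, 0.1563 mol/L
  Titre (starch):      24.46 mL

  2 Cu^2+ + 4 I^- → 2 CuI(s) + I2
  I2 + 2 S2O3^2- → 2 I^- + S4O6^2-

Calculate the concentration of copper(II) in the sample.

n(S2O3^2-) = 0.02446 × 0.1563 = 3.823 × 10^-3 mol
n(I2) = n(S2O3^2-)/2 = 1.912 × 10^-3 mol
From the 2:1 ratio, n(Cu2+) in the aliquot = 2/1 × 1.912 × 10^-3 = 3.823 × 10^-3 mol
[Cu2+] = 3.823 × 10^-3 / 0.009864 = 0.3876 mol/L

0.3876 mol/L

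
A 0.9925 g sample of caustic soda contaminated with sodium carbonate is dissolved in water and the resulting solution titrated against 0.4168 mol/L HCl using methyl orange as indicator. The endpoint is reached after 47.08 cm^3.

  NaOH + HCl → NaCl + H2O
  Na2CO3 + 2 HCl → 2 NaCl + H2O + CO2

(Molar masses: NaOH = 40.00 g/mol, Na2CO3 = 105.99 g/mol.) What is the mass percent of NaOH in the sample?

n(HCl) = 0.04708 × 0.4168 = 0.01962 mol
Let x = n(NaOH), y = n(Na2CO3).
Titrant: 1x + 2y = 0.01962;  mass: 40.00x + 105.99y = 0.9925
Solving, x = 3.649 × 10^-3 mol, y = 7.987 × 10^-3 mol
mass of NaOH = 3.649 × 10^-3 × 40.00 = 0.1460 g
% NaOH = 0.1460 / 0.9925 × 100 = 14.71 %

14.71 %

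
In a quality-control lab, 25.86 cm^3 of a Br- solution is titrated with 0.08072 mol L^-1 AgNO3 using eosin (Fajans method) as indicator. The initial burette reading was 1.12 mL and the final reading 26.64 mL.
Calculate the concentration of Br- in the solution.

0.07966 mol/L

Ag^+ + Br^- → AgBr(s)
n(AgNO3) = 0.02552 L × 0.08072 mol/L = 2.060 × 10^-3 mol
n(Br-) = 2.060 × 10^-3 mol (1:1 mole ratio)
[Br-] = 2.060 × 10^-3 mol / 0.02586 L = 0.07966 mol/L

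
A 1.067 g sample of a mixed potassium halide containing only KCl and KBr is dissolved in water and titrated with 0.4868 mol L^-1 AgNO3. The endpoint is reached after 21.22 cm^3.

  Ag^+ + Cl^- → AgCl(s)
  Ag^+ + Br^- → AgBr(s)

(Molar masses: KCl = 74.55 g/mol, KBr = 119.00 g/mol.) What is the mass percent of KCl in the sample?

n(AgNO3) = 0.02122 × 0.4868 = 0.01033 mol
Let x = n(KCl), y = n(KBr).
Titrant: 1x + 1y = 0.01033;  mass: 74.55x + 119.00y = 1.067
Solving, x = 3.650 × 10^-3 mol, y = 6.680 × 10^-3 mol
mass of KCl = 3.650 × 10^-3 × 74.55 = 0.2721 g
% KCl = 0.2721 / 1.067 × 100 = 25.50 %

25.50 %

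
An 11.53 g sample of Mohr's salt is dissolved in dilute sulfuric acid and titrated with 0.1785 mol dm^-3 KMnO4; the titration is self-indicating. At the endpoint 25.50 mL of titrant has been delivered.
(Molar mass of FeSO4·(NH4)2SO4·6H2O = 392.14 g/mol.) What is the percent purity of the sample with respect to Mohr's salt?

MnO4^- + 5 Fe^2+ + 8 H^+ → Mn^2+ + 5 Fe^3+ + 4 H2O
n(KMnO4) = 0.02550 L × 0.1785 mol/L = 4.552 × 10^-3 mol
From the 5:1 ratio, n(FeSO4·(NH4)2SO4·6H2O) = 5/1 × 4.552 × 10^-3 = 0.02276 mol
mass of FeSO4·(NH4)2SO4·6H2O = 0.02276 × 392.14 g/mol = 8.925 g
% FeSO4·(NH4)2SO4·6H2O = 8.925 / 11.53 × 100 = 77.40 %

77.40 %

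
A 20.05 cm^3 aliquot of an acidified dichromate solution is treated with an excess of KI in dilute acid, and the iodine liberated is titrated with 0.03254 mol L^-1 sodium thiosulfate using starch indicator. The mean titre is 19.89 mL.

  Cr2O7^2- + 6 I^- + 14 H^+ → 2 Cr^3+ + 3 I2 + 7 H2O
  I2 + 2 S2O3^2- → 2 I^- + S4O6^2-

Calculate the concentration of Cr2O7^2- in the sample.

0.005380 mol/L

n(S2O3^2-) = 0.01989 × 0.03254 = 6.472 × 10^-4 mol
n(I2) = n(S2O3^2-)/2 = 3.236 × 10^-4 mol
From the 1:3 ratio, n(Cr2O7^2-) in the aliquot = 1/3 × 3.236 × 10^-4 = 1.079 × 10^-4 mol
[Cr2O7^2-] = 1.079 × 10^-4 / 0.02005 = 0.005380 mol/L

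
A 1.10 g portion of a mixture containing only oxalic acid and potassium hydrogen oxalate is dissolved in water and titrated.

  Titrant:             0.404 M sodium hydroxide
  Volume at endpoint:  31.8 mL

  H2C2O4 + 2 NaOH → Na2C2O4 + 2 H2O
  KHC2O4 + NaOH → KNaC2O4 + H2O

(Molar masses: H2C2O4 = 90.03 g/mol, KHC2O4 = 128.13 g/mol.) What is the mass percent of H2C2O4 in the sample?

26.9 %

n(NaOH) = 0.0318 × 0.404 = 0.0128 mol
Let x = n(H2C2O4), y = n(KHC2O4).
Titrant: 2x + 1y = 0.0128;  mass: 90.03x + 128.13y = 1.10
Solving, x = 3.29 × 10^-3 mol, y = 6.28 × 10^-3 mol
mass of H2C2O4 = 3.29 × 10^-3 × 90.03 = 0.296 g
% H2C2O4 = 0.296 / 1.10 × 100 = 26.9 %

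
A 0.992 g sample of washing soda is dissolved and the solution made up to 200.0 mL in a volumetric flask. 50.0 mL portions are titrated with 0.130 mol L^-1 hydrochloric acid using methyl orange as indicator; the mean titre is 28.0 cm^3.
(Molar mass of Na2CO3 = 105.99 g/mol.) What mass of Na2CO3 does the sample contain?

Na2CO3 + 2 HCl → 2 NaCl + H2O + CO2
n(HCl) per titration = 0.0280 × 0.130 = 3.64 × 10^-3 mol
From the 1:2 ratio, n(Na2CO3) in each aliquot = 1/2 × 3.64 × 10^-3 = 1.82 × 10^-3 mol
n(Na2CO3) in the whole flask = 1.82 × 10^-3 × 200.0/50.0 = 7.28 × 10^-3 mol
mass of Na2CO3 = 7.28 × 10^-3 × 105.99 = 0.772 g

0.772 g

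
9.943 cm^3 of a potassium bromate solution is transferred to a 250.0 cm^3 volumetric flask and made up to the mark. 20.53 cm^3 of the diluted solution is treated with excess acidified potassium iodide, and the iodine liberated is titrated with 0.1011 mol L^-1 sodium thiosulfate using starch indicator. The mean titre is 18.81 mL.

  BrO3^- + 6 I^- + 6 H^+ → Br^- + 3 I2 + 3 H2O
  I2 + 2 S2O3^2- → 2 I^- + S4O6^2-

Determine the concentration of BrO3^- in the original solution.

0.3882 mol/L

n(S2O3^2-) = 0.01881 × 0.1011 = 1.902 × 10^-3 mol
n(I2) = n(S2O3^2-)/2 = 9.508 × 10^-4 mol
From the 1:3 ratio, n(BrO3^-) in the aliquot = 1/3 × 9.508 × 10^-4 = 3.169 × 10^-4 mol
[BrO3^-]_dilute = 3.169 × 10^-4 / 0.02053 = 0.01544 mol/L
[BrO3^-]_original = 0.01544 × 250.0/9.943 = 0.3882 mol/L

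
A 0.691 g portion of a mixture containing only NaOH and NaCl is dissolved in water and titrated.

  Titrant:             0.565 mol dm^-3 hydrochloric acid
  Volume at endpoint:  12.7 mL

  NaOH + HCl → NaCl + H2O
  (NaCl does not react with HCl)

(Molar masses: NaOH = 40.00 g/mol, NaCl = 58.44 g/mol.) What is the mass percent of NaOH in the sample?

41.5 %

n(HCl) = 0.0127 × 0.565 = 7.18 × 10^-3 mol
Let x = n(NaOH), y = n(NaCl).
Titrant: 1x = 7.18 × 10^-3;  mass: 40.00x + 58.44y = 0.691
Solving, x = 7.18 × 10^-3 mol, y = 6.91 × 10^-3 mol
mass of NaOH = 7.18 × 10^-3 × 40.00 = 0.287 g
% NaOH = 0.287 / 0.691 × 100 = 41.5 %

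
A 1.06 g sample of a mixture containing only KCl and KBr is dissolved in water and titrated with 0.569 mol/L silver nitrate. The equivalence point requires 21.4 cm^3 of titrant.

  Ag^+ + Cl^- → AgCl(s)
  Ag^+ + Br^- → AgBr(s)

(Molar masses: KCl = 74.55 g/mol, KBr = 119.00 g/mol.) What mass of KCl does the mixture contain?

n(AgNO3) = 0.0214 × 0.569 = 0.0122 mol
Let x = n(KCl), y = n(KBr).
Titrant: 1x + 1y = 0.0122;  mass: 74.55x + 119.00y = 1.06
Solving, x = 8.75 × 10^-3 mol, y = 3.42 × 10^-3 mol
mass of KCl = 8.75 × 10^-3 × 74.55 = 0.652 g

0.652 g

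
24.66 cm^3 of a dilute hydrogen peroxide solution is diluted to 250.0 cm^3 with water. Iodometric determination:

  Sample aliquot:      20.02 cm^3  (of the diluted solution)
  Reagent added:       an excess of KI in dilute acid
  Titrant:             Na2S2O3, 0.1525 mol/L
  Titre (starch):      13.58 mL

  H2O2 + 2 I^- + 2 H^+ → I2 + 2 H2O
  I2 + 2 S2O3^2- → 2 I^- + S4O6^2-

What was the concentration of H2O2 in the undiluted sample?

0.5244 mol/L

n(S2O3^2-) = 0.01358 × 0.1525 = 2.071 × 10^-3 mol
n(I2) = n(S2O3^2-)/2 = 1.035 × 10^-3 mol
n(H2O2) in the aliquot = 1.035 × 10^-3 mol (1:1 ratio)
[H2O2]_dilute = 1.035 × 10^-3 / 0.02002 = 0.05172 mol/L
[H2O2]_original = 0.05172 × 250.0/24.66 = 0.5244 mol/L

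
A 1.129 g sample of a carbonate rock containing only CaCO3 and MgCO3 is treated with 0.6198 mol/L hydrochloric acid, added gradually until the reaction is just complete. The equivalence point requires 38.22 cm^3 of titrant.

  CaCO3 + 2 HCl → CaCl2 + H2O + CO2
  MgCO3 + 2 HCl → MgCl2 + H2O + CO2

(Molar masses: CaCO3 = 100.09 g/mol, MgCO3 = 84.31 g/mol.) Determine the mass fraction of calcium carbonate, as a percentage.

73.26 %

n(HCl) = 0.03822 × 0.6198 = 0.02369 mol
Let x = n(CaCO3), y = n(MgCO3).
Titrant: 2x + 2y = 0.02369;  mass: 100.09x + 84.31y = 1.129
Solving, x = 8.264 × 10^-3 mol, y = 3.581 × 10^-3 mol
mass of CaCO3 = 8.264 × 10^-3 × 100.09 = 0.8271 g
% CaCO3 = 0.8271 / 1.129 × 100 = 73.26 %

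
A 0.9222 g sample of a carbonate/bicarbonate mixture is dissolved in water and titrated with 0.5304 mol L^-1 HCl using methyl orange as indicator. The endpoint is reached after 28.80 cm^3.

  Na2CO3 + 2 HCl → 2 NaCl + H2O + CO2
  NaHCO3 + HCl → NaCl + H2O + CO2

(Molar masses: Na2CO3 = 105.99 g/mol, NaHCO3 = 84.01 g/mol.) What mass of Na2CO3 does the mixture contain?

n(HCl) = 0.02880 × 0.5304 = 0.01528 mol
Let x = n(Na2CO3), y = n(NaHCO3).
Titrant: 2x + 1y = 0.01528;  mass: 105.99x + 84.01y = 0.9222
Solving, x = 5.821 × 10^-3 mol, y = 3.633 × 10^-3 mol
mass of Na2CO3 = 5.821 × 10^-3 × 105.99 = 0.6170 g

0.6170 g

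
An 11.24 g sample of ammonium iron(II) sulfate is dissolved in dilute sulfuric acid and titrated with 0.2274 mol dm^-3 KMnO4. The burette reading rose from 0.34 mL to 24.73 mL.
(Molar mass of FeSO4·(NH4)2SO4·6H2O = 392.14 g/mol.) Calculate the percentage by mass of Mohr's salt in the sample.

MnO4^- + 5 Fe^2+ + 8 H^+ → Mn^2+ + 5 Fe^3+ + 4 H2O
n(KMnO4) = 0.02439 L × 0.2274 mol/L = 5.546 × 10^-3 mol
From the 5:1 ratio, n(FeSO4·(NH4)2SO4·6H2O) = 5/1 × 5.546 × 10^-3 = 0.02773 mol
mass of FeSO4·(NH4)2SO4·6H2O = 0.02773 × 392.14 g/mol = 10.87 g
% FeSO4·(NH4)2SO4·6H2O = 10.87 / 11.24 × 100 = 96.75 %

96.75 %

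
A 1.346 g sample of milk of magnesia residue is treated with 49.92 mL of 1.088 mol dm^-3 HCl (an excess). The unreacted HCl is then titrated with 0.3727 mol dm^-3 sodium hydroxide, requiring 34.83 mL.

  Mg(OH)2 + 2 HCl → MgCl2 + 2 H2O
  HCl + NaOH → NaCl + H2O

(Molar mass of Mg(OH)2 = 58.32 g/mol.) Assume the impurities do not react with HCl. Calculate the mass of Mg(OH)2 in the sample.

1.205 g

n(HCl) added = 0.04992 × 1.088 = 0.05431 mol
n(NaOH) used in back-titration = 0.03483 × 0.3727 = 0.01298 mol
n(HCl) left over = 0.01298 mol (1:1 ratio)
n(HCl) consumed by analyte = 0.05431 − 0.01298 = 0.04133 mol
From the 1:2 ratio, n(Mg(OH)2) = 1/2 × 0.04133 = 0.02067 mol
mass of Mg(OH)2 = 0.02067 × 58.32 = 1.205 g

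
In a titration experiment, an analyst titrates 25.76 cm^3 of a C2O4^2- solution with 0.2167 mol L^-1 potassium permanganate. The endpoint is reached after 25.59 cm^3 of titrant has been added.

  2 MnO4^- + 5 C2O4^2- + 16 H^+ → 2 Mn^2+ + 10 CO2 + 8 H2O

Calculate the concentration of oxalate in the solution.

n(KMnO4) = 0.02559 L × 0.2167 mol/L = 5.545 × 10^-3 mol
From the 5:2 mole ratio, n(C2O4^2-) = 5/2 × 5.545 × 10^-3 = 0.01386 mol
[C2O4^2-] = 0.01386 mol / 0.02576 L = 0.5382 mol/L

0.5382 mol/L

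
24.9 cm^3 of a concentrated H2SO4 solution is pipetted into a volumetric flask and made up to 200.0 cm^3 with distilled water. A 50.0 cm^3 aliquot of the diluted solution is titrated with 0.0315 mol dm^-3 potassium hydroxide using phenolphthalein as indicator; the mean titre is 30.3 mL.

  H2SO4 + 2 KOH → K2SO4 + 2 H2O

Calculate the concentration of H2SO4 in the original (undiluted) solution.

0.0767 mol/L

n(KOH) = 0.0303 × 0.0315 = 9.54 × 10^-4 mol
From the 1:2 ratio, n(H2SO4) in the aliquot = 1/2 × 9.54 × 10^-4 = 4.77 × 10^-4 mol
[H2SO4]_dilute = 4.77 × 10^-4 / 0.0500 = 0.00954 mol/L
Dilution factor = 200.0 / 24.9 = 8.032
[H2SO4]_stock = 0.00954 × 8.032 = 0.0767 mol/L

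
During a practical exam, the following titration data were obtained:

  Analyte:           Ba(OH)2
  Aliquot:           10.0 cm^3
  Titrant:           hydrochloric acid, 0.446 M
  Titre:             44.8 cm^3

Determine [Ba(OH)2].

Ba(OH)2 + 2 HCl → BaCl2 + 2 H2O
n(HCl) = 0.0448 L × 0.446 mol/L = 0.0200 mol
From the 1:2 mole ratio, n(Ba(OH)2) = 1/2 × 0.0200 = 9.99 × 10^-3 mol
[Ba(OH)2] = 9.99 × 10^-3 mol / 0.0100 L = 0.999 mol/L

0.999 M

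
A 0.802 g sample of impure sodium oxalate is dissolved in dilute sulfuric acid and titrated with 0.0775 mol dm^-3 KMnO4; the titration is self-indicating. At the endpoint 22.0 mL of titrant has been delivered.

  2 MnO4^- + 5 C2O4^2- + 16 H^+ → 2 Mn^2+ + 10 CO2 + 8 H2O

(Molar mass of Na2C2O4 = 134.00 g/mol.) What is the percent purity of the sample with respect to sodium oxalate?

n(KMnO4) = 0.0220 L × 0.0775 mol/L = 1.71 × 10^-3 mol
From the 5:2 ratio, n(Na2C2O4) = 5/2 × 1.71 × 10^-3 = 4.26 × 10^-3 mol
mass of Na2C2O4 = 4.26 × 10^-3 × 134.00 g/mol = 0.571 g
% Na2C2O4 = 0.571 / 0.802 × 100 = 71.2 %

71.2 %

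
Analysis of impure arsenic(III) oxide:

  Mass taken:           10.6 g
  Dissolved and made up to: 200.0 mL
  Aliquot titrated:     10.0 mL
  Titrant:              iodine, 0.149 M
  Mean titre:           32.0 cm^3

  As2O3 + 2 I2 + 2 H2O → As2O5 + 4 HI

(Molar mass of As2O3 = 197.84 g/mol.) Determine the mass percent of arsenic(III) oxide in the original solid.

89.0 %

n(I2) per titration = 0.0320 × 0.149 = 4.77 × 10^-3 mol
From the 1:2 ratio, n(As2O3) in each aliquot = 1/2 × 4.77 × 10^-3 = 2.38 × 10^-3 mol
n(As2O3) in the whole flask = 2.38 × 10^-3 × 200.0/10.0 = 0.0477 mol
mass of As2O3 = 0.0477 × 197.84 = 9.43 g
% As2O3 = 9.43 / 10.6 × 100 = 89.0 %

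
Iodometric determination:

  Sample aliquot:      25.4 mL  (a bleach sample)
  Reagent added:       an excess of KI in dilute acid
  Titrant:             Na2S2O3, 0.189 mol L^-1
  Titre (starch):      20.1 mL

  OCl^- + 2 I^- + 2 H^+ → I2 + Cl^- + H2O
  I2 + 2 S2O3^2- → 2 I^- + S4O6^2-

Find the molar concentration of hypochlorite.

0.0748 mol/L

n(S2O3^2-) = 0.0201 × 0.189 = 3.80 × 10^-3 mol
n(I2) = n(S2O3^2-)/2 = 1.90 × 10^-3 mol
n(OCl^-) in the aliquot = 1.90 × 10^-3 mol (1:1 ratio)
[OCl^-] = 1.90 × 10^-3 / 0.0254 = 0.0748 mol/L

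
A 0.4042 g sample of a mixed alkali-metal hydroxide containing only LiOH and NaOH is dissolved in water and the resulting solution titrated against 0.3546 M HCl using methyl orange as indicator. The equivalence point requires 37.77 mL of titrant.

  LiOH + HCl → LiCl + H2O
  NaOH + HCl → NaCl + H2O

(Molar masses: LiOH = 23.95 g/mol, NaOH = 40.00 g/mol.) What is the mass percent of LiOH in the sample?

48.56 %

n(HCl) = 0.03777 × 0.3546 = 0.01339 mol
Let x = n(LiOH), y = n(NaOH).
Titrant: 1x + 1y = 0.01339;  mass: 23.95x + 40.00y = 0.4042
Solving, x = 8.195 × 10^-3 mol, y = 5.198 × 10^-3 mol
mass of LiOH = 8.195 × 10^-3 × 23.95 = 0.1963 g
% LiOH = 0.1963 / 0.4042 × 100 = 48.56 %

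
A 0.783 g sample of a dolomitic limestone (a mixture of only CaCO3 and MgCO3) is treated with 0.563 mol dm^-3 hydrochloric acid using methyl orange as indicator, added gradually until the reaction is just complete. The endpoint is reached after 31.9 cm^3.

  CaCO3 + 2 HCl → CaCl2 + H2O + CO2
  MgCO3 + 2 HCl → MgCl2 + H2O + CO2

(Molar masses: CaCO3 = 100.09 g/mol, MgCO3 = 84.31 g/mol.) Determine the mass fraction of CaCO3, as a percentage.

n(HCl) = 0.0319 × 0.563 = 0.0180 mol
Let x = n(CaCO3), y = n(MgCO3).
Titrant: 2x + 2y = 0.0180;  mass: 100.09x + 84.31y = 0.783
Solving, x = 1.64 × 10^-3 mol, y = 7.34 × 10^-3 mol
mass of CaCO3 = 1.64 × 10^-3 × 100.09 = 0.164 g
% CaCO3 = 0.164 / 0.783 × 100 = 21.0 %

21.0 %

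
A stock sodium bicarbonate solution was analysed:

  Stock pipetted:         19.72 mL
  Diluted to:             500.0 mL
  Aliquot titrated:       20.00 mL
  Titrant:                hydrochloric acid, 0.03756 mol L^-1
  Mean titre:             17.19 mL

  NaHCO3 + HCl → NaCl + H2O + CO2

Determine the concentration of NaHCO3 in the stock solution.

n(HCl) = 0.01719 × 0.03756 = 6.457 × 10^-4 mol
n(NaHCO3) in the aliquot = 6.457 × 10^-4 mol (1:1 ratio)
[NaHCO3]_dilute = 6.457 × 10^-4 / 0.02000 = 0.03228 mol/L
Dilution factor = 500.0 / 19.72 = 25.35
[NaHCO3]_stock = 0.03228 × 25.35 = 0.8185 mol/L

0.8185 mol/L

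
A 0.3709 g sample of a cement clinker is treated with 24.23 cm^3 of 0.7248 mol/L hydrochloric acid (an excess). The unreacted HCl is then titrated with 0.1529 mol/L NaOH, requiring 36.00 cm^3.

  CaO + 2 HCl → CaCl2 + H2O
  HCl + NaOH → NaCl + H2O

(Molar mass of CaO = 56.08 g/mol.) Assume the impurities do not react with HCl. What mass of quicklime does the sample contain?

n(HCl) added = 0.02423 × 0.7248 = 0.01756 mol
n(NaOH) used in back-titration = 0.03600 × 0.1529 = 5.504 × 10^-3 mol
n(HCl) left over = 5.504 × 10^-3 mol (1:1 ratio)
n(HCl) consumed by analyte = 0.01756 − 5.504 × 10^-3 = 0.01206 mol
From the 1:2 ratio, n(CaO) = 1/2 × 0.01206 = 6.029 × 10^-3 mol
mass of CaO = 6.029 × 10^-3 × 56.08 = 0.3381 g

0.3381 g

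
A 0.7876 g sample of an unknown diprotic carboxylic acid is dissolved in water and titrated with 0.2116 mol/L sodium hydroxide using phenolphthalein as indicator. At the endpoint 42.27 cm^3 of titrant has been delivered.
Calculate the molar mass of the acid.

n(NaOH) = 0.04227 L × 0.2116 mol/L = 8.944 × 10^-3 mol
From the 1:2 ratio, n(H2A) = 1/2 × 8.944 × 10^-3 = 4.472 × 10^-3 mol
M = m / n = 0.7876 g / 4.472 × 10^-3 mol = 176.1 g/mol

176.1 g/mol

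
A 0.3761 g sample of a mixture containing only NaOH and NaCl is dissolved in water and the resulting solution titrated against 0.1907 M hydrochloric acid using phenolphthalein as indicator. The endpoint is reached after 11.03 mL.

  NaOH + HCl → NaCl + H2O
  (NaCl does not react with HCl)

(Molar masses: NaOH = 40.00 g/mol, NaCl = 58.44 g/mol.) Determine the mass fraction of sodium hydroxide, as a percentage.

22.37 %

n(HCl) = 0.01103 × 0.1907 = 2.103 × 10^-3 mol
Let x = n(NaOH), y = n(NaCl).
Titrant: 1x = 2.103 × 10^-3;  mass: 40.00x + 58.44y = 0.3761
Solving, x = 2.103 × 10^-3 mol, y = 4.996 × 10^-3 mol
mass of NaOH = 2.103 × 10^-3 × 40.00 = 0.08414 g
% NaOH = 0.08414 / 0.3761 × 100 = 22.37 %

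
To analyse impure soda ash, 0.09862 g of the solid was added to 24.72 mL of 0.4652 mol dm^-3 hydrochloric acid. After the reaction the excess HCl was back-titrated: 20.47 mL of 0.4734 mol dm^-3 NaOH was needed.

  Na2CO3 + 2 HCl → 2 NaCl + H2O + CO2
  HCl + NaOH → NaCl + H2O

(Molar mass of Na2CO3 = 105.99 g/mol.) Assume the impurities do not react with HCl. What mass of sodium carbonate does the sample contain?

n(HCl) added = 0.02472 × 0.4652 = 0.01150 mol
n(NaOH) used in back-titration = 0.02047 × 0.4734 = 9.690 × 10^-3 mol
n(HCl) left over = 9.690 × 10^-3 mol (1:1 ratio)
n(HCl) consumed by analyte = 0.01150 − 9.690 × 10^-3 = 1.809 × 10^-3 mol
From the 1:2 ratio, n(Na2CO3) = 1/2 × 1.809 × 10^-3 = 9.046 × 10^-4 mol
mass of Na2CO3 = 9.046 × 10^-4 × 105.99 = 0.09588 g

0.09588 g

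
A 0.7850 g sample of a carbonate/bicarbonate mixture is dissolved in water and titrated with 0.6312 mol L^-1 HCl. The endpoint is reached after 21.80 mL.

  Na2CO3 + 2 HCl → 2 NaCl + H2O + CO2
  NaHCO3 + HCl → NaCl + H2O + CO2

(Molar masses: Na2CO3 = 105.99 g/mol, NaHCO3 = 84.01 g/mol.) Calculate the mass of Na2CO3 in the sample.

0.6339 g

n(HCl) = 0.02180 × 0.6312 = 0.01376 mol
Let x = n(Na2CO3), y = n(NaHCO3).
Titrant: 2x + 1y = 0.01376;  mass: 105.99x + 84.01y = 0.7850
Solving, x = 5.981 × 10^-3 mol, y = 1.798 × 10^-3 mol
mass of Na2CO3 = 5.981 × 10^-3 × 105.99 = 0.6339 g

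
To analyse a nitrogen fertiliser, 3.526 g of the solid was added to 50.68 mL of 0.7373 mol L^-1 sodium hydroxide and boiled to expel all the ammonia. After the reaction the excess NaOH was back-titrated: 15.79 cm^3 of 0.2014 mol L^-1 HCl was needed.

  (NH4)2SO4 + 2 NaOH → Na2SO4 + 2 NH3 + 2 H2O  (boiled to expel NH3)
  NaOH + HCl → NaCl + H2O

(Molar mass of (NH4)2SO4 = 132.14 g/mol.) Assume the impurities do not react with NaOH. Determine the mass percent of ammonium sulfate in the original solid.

64.06 %

n(NaOH) added = 0.05068 × 0.7373 = 0.03737 mol
n(HCl) used in back-titration = 0.01579 × 0.2014 = 3.180 × 10^-3 mol
n(NaOH) left over = 3.180 × 10^-3 mol (1:1 ratio)
n(NaOH) consumed by analyte = 0.03737 − 3.180 × 10^-3 = 0.03419 mol
From the 1:2 ratio, n((NH4)2SO4) = 1/2 × 0.03419 = 0.01709 mol
mass of (NH4)2SO4 = 0.01709 × 132.14 = 2.259 g
% (NH4)2SO4 = 2.259 / 3.526 × 100 = 64.06 %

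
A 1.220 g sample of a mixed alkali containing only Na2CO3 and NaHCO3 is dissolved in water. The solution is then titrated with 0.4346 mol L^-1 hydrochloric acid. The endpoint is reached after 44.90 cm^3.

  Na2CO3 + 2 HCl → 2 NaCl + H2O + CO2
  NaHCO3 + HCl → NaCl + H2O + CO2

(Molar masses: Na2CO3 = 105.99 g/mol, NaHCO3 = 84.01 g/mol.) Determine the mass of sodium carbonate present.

n(HCl) = 0.04490 × 0.4346 = 0.01951 mol
Let x = n(Na2CO3), y = n(NaHCO3).
Titrant: 2x + 1y = 0.01951;  mass: 105.99x + 84.01y = 1.220
Solving, x = 6.760 × 10^-3 mol, y = 5.993 × 10^-3 mol
mass of Na2CO3 = 6.760 × 10^-3 × 105.99 = 0.7165 g

0.7165 g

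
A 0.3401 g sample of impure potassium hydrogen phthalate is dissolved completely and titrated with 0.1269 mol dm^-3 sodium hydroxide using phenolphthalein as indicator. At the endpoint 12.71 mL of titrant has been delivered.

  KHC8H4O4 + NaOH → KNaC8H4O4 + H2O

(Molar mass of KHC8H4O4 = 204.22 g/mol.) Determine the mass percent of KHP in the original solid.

n(NaOH) = 0.01271 L × 0.1269 mol/L = 1.613 × 10^-3 mol
n(KHC8H4O4) = 1.613 × 10^-3 mol (1:1 ratio)
mass of KHC8H4O4 = 1.613 × 10^-3 × 204.22 g/mol = 0.3294 g
% KHC8H4O4 = 0.3294 / 0.3401 × 100 = 96.85 %

96.85 %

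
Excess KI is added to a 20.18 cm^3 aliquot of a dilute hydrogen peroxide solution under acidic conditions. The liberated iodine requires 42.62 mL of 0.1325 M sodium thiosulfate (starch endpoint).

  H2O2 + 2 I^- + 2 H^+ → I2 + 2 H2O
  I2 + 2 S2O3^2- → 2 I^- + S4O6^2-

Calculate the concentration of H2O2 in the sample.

0.1399 M

n(S2O3^2-) = 0.04262 × 0.1325 = 5.647 × 10^-3 mol
n(I2) = n(S2O3^2-)/2 = 2.824 × 10^-3 mol
n(H2O2) in the aliquot = 2.824 × 10^-3 mol (1:1 ratio)
[H2O2] = 2.824 × 10^-3 / 0.02018 = 0.1399 mol/L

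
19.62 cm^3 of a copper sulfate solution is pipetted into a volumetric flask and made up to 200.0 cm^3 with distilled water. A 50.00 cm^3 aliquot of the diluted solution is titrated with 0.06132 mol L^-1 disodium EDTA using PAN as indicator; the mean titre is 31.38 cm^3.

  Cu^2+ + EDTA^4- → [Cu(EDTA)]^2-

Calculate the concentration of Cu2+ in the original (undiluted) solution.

0.3923 mol/L

n(EDTA) = 0.03138 × 0.06132 = 1.924 × 10^-3 mol
n(Cu2+) in the aliquot = 1.924 × 10^-3 mol (1:1 ratio)
[Cu2+]_dilute = 1.924 × 10^-3 / 0.05000 = 0.03848 mol/L
Dilution factor = 200.0 / 19.62 = 10.19
[Cu2+]_stock = 0.03848 × 10.19 = 0.3923 mol/L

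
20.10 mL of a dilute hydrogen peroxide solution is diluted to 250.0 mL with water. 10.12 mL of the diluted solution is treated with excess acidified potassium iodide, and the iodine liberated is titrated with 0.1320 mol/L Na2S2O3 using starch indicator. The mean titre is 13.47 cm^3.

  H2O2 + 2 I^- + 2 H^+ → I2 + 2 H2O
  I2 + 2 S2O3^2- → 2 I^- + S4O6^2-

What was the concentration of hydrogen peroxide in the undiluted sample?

n(S2O3^2-) = 0.01347 × 0.1320 = 1.778 × 10^-3 mol
n(I2) = n(S2O3^2-)/2 = 8.890 × 10^-4 mol
n(H2O2) in the aliquot = 8.890 × 10^-4 mol (1:1 ratio)
[H2O2]_dilute = 8.890 × 10^-4 / 0.01012 = 0.08785 mol/L
[H2O2]_original = 0.08785 × 250.0/20.10 = 1.093 mol/L

1.093 mol/L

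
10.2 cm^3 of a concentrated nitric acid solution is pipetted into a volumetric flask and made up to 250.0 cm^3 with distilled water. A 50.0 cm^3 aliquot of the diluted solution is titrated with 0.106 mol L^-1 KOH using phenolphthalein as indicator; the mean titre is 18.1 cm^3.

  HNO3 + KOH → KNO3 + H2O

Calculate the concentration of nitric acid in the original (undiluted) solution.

n(KOH) = 0.0181 × 0.106 = 1.92 × 10^-3 mol
n(HNO3) in the aliquot = 1.92 × 10^-3 mol (1:1 ratio)
[HNO3]_dilute = 1.92 × 10^-3 / 0.0500 = 0.0384 mol/L
Dilution factor = 250.0 / 10.2 = 24.51
[HNO3]_stock = 0.0384 × 24.51 = 0.940 mol/L

0.940 mol/L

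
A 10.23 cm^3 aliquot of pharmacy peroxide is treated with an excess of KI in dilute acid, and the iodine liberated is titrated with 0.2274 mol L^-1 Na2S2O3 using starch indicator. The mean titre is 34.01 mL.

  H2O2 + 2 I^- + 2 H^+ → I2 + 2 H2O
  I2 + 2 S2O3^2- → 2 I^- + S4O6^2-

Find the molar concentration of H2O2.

n(S2O3^2-) = 0.03401 × 0.2274 = 7.734 × 10^-3 mol
n(I2) = n(S2O3^2-)/2 = 3.867 × 10^-3 mol
n(H2O2) in the aliquot = 3.867 × 10^-3 mol (1:1 ratio)
[H2O2] = 3.867 × 10^-3 / 0.01023 = 0.3780 mol/L

0.3780 mol/L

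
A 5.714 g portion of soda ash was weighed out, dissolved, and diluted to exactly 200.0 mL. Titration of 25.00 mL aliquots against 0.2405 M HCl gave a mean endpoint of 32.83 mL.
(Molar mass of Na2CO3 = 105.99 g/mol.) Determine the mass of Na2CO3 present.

3.347 g

Na2CO3 + 2 HCl → 2 NaCl + H2O + CO2
n(HCl) per titration = 0.03283 × 0.2405 = 7.896 × 10^-3 mol
From the 1:2 ratio, n(Na2CO3) in each aliquot = 1/2 × 7.896 × 10^-3 = 3.948 × 10^-3 mol
n(Na2CO3) in the whole flask = 3.948 × 10^-3 × 200.0/25.00 = 0.03158 mol
mass of Na2CO3 = 0.03158 × 105.99 = 3.347 g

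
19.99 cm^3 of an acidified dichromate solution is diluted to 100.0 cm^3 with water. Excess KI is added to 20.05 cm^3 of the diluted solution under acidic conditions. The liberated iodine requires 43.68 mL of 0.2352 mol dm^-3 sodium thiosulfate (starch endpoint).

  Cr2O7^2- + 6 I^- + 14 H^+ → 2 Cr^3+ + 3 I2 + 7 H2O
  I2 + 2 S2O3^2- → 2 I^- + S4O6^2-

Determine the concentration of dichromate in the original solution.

n(S2O3^2-) = 0.04368 × 0.2352 = 0.01027 mol
n(I2) = n(S2O3^2-)/2 = 5.137 × 10^-3 mol
From the 1:3 ratio, n(Cr2O7^2-) in the aliquot = 1/3 × 5.137 × 10^-3 = 1.712 × 10^-3 mol
[Cr2O7^2-]_dilute = 1.712 × 10^-3 / 0.02005 = 0.08540 mol/L
[Cr2O7^2-]_original = 0.08540 × 100.0/19.99 = 0.4272 mol/L

0.4272 mol/L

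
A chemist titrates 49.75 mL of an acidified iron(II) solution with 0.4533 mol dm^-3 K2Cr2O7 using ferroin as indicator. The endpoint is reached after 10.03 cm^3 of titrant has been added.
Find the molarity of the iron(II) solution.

0.5483 mol/L

Cr2O7^2- + 6 Fe^2+ + 14 H^+ → 2 Cr^3+ + 6 Fe^3+ + 7 H2O
n(K2Cr2O7) = 0.01003 L × 0.4533 mol/L = 4.547 × 10^-3 mol
From the 6:1 mole ratio, n(Fe2+) = 6/1 × 4.547 × 10^-3 = 0.02728 mol
[Fe2+] = 0.02728 mol / 0.04975 L = 0.5483 mol/L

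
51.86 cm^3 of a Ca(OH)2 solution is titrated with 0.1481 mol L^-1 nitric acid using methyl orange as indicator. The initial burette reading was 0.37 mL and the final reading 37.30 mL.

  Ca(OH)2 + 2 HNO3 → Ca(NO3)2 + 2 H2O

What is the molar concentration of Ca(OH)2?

n(HNO3) = 0.03693 L × 0.1481 mol/L = 5.469 × 10^-3 mol
From the 1:2 mole ratio, n(Ca(OH)2) = 1/2 × 5.469 × 10^-3 = 2.735 × 10^-3 mol
[Ca(OH)2] = 2.735 × 10^-3 mol / 0.05186 L = 0.05273 mol/L

0.05273 mol/L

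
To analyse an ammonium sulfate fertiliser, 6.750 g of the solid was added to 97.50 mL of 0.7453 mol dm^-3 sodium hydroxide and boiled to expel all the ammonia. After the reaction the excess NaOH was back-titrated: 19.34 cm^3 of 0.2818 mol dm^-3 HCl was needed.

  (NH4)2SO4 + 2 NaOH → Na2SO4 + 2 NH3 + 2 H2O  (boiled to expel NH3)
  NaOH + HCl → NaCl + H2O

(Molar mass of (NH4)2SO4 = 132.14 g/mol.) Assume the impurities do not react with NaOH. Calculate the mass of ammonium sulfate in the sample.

4.441 g

n(NaOH) added = 0.09750 × 0.7453 = 0.07267 mol
n(HCl) used in back-titration = 0.01934 × 0.2818 = 5.450 × 10^-3 mol
n(NaOH) left over = 5.450 × 10^-3 mol (1:1 ratio)
n(NaOH) consumed by analyte = 0.07267 − 5.450 × 10^-3 = 0.06722 mol
From the 1:2 ratio, n((NH4)2SO4) = 1/2 × 0.06722 = 0.03361 mol
mass of (NH4)2SO4 = 0.03361 × 132.14 = 4.441 g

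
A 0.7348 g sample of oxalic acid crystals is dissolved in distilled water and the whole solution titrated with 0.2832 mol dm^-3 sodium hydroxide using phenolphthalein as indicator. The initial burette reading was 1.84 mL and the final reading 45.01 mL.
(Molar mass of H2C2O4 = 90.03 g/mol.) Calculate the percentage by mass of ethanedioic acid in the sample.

H2C2O4 + 2 NaOH → Na2C2O4 + 2 H2O
n(NaOH) = 0.04317 L × 0.2832 mol/L = 0.01223 mol
From the 1:2 ratio, n(H2C2O4) = 1/2 × 0.01223 = 6.113 × 10^-3 mol
mass of H2C2O4 = 6.113 × 10^-3 × 90.03 g/mol = 0.5503 g
% H2C2O4 = 0.5503 / 0.7348 × 100 = 74.90 %

74.90 %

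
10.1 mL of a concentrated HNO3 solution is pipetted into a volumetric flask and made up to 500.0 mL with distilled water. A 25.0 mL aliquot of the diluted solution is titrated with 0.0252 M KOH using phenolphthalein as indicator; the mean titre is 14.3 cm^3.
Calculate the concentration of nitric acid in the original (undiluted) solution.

0.714 M

HNO3 + KOH → KNO3 + H2O
n(KOH) = 0.0143 × 0.0252 = 3.60 × 10^-4 mol
n(HNO3) in the aliquot = 3.60 × 10^-4 mol (1:1 ratio)
[HNO3]_dilute = 3.60 × 10^-4 / 0.0250 = 0.0144 mol/L
Dilution factor = 500.0 / 10.1 = 49.50
[HNO3]_stock = 0.0144 × 49.50 = 0.714 mol/L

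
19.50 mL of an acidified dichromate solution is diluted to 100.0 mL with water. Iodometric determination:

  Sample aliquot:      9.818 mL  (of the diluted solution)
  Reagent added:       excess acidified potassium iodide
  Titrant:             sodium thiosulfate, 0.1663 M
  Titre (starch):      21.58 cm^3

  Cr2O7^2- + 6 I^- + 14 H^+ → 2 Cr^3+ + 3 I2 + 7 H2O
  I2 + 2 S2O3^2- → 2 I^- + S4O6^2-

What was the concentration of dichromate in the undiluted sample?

0.3124 M

n(S2O3^2-) = 0.02158 × 0.1663 = 3.589 × 10^-3 mol
n(I2) = n(S2O3^2-)/2 = 1.794 × 10^-3 mol
From the 1:3 ratio, n(Cr2O7^2-) in the aliquot = 1/3 × 1.794 × 10^-3 = 5.981 × 10^-4 mol
[Cr2O7^2-]_dilute = 5.981 × 10^-4 / 0.009818 = 0.06092 mol/L
[Cr2O7^2-]_original = 0.06092 × 100.0/19.50 = 0.3124 mol/L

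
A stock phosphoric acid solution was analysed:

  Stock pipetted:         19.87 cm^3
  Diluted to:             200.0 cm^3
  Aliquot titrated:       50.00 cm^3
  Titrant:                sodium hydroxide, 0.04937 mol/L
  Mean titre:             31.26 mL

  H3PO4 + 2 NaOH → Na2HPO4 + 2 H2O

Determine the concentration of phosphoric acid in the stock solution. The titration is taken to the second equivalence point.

n(NaOH) = 0.03126 × 0.04937 = 1.543 × 10^-3 mol
From the 1:2 ratio, n(H3PO4) in the aliquot = 1/2 × 1.543 × 10^-3 = 7.717 × 10^-4 mol
[H3PO4]_dilute = 7.717 × 10^-4 / 0.05000 = 0.01543 mol/L
Dilution factor = 200.0 / 19.87 = 10.07
[H3PO4]_stock = 0.01543 × 10.07 = 0.1553 mol/L

0.1553 mol/L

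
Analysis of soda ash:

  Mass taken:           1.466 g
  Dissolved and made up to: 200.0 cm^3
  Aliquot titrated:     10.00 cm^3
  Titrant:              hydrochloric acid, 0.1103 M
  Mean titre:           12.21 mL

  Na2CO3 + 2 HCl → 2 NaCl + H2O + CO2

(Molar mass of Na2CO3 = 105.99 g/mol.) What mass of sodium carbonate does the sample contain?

1.427 g

n(HCl) per titration = 0.01221 × 0.1103 = 1.347 × 10^-3 mol
From the 1:2 ratio, n(Na2CO3) in each aliquot = 1/2 × 1.347 × 10^-3 = 6.734 × 10^-4 mol
n(Na2CO3) in the whole flask = 6.734 × 10^-4 × 200.0/10.00 = 0.01347 mol
mass of Na2CO3 = 0.01347 × 105.99 = 1.427 g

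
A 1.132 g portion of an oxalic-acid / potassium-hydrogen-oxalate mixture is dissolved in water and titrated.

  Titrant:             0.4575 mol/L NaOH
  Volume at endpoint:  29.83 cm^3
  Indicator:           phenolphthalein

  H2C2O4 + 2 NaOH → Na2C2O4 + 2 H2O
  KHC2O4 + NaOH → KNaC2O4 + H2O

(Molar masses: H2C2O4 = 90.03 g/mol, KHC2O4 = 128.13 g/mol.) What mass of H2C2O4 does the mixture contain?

n(NaOH) = 0.02983 × 0.4575 = 0.01365 mol
Let x = n(H2C2O4), y = n(KHC2O4).
Titrant: 2x + 1y = 0.01365;  mass: 90.03x + 128.13y = 1.132
Solving, x = 3.709 × 10^-3 mol, y = 6.228 × 10^-3 mol
mass of H2C2O4 = 3.709 × 10^-3 × 90.03 = 0.3340 g

0.3340 g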